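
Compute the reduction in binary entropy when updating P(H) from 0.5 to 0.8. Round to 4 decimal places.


H_before = -p*log2(p) - (1-p)*log2(1-p) for p=0.5: 1.0
H_after for p=0.8: 0.7219
Reduction = 1.0 - 0.7219 = 0.2781

0.2781


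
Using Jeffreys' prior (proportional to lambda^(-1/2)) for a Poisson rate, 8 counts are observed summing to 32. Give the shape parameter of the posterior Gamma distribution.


Conjugate update: Gamma(prior_shape + S, prior_rate + n).
Prior shape = 0.5, prior rate = 0.
Posterior shape = 0.5 + S = 0.5 + 32 = 32.5

32.5


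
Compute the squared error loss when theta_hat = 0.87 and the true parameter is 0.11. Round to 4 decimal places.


L = (theta_hat - theta_true)^2
= (0.87 - 0.11)^2
= 0.76^2 = 0.5776

0.5776


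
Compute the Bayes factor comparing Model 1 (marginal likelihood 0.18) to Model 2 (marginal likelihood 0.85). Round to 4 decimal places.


BF12 = marginal likelihood of M1 / marginal likelihood of M2
= 0.18/0.85
= 0.2118

0.2118


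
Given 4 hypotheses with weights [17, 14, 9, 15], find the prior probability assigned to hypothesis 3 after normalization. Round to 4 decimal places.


To normalize, divide each weight by the sum of all weights.
Sum = 55
Prior(H3) = 9/55 = 0.1636

0.1636


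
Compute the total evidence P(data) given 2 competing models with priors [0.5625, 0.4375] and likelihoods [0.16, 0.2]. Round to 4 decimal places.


Marginal likelihood = sum P(model_i) * P(data|model_i)
Model 1: 0.5625 * 0.16 = 0.09
Model 2: 0.4375 * 0.2 = 0.0875
Total = 0.1775

0.1775


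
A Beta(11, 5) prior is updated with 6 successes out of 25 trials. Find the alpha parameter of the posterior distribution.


In the Beta-Binomial conjugate update:
alpha_post = alpha_prior + successes
= 11 + 6
= 17

17


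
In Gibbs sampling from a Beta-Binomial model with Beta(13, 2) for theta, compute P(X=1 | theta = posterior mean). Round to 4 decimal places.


Posterior mean = alpha/(alpha+beta) = 13/15 = 0.8667
P(X=1|theta=mean) = theta = 0.8667

0.8667


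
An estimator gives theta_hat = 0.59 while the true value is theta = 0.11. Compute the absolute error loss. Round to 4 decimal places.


The absolute error loss is |theta_hat - theta|
= |0.59 - 0.11|
= 0.48

0.48


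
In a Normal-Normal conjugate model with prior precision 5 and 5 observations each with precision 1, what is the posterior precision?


Posterior precision = prior precision + n * observation precision
= 5 + 5 * 1
= 5 + 5 = 10

10


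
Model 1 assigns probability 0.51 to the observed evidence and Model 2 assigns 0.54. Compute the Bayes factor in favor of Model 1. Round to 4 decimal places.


BF = P(data|M1) / P(data|M2)
= 0.51 / 0.54 = 0.9444

0.9444


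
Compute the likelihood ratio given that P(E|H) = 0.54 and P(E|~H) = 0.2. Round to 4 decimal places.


LR = P(E|H) / P(E|~H)
= 0.54 / 0.2 = 2.7

2.7


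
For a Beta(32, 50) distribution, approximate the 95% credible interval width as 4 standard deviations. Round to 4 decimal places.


Variance of Beta(a,b) = ab / ((a+b)^2 * (a+b+1))
= 32*50 / ((82)^2 * 83)
= 0.0029
SD = sqrt(0.0029) = 0.0535
Width = 4 * SD = 0.2142

0.2142


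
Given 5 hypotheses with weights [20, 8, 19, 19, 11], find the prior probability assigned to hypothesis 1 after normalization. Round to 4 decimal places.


To normalize, divide each weight by the sum of all weights.
Sum = 77
Prior(H1) = 20/77 = 0.2597

0.2597


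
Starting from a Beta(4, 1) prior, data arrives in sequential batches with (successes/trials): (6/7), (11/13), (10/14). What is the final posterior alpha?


In sequential Bayesian updating, we sum all successes.
Total successes = 27
Final alpha = 4 + 27 = 31

31


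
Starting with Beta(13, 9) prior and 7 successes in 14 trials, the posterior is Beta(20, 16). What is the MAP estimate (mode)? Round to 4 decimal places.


The mode of Beta(a, b) when a > 1 and b > 1 is (a-1)/(a+b-2)
= (20 - 1) / (20 + 16 - 2)
= 19 / 34
= 0.5588

0.5588


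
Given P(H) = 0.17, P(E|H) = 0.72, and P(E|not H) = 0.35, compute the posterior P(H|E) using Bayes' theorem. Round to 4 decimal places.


By Bayes' theorem: P(H|E) = P(E|H)*P(H) / P(E)
P(E) = P(E|H)*P(H) + P(E|not H)*P(not H)
P(E) = 0.72*0.17 + 0.35*0.83 = 0.4129
P(H|E) = 0.72*0.17 / 0.4129 = 0.2964

0.2964


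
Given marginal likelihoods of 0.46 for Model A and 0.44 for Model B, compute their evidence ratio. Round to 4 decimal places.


Ratio = ML(A) / ML(B) = 0.46/0.44
= 1.0455

1.0455


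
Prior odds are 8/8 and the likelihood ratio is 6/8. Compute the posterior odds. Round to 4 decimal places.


Posterior odds = prior odds * likelihood ratio
= (8/8) * (6/8)
= 48 / 64
= 0.75

0.75


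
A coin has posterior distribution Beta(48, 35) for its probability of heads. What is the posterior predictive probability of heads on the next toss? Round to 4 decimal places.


Posterior predictive = E[theta] = alpha/(alpha+beta)
= 48/83
= 0.5783

0.5783


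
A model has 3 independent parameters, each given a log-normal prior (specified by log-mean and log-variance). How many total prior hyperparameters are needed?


Each log-normal prior needs 2 hyperparameters (log-mean and log-variance).
Total = 2 * 3 = 6

6


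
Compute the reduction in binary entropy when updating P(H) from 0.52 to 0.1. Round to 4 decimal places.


H_before = -p*log2(p) - (1-p)*log2(1-p) for p=0.52: 0.9988
H_after for p=0.1: 0.469
Reduction = 0.9988 - 0.469 = 0.5298

0.5298


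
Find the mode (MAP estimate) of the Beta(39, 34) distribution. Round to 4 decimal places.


For Beta(a,b) with a,b > 1:
Mode = (a-1)/(a+b-2) = (39-1)/(73-2)
= 38/71 = 0.5352

0.5352


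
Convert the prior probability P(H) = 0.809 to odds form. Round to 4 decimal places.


P(not H) = 1 - 0.809 = 0.191
Odds = 0.809 / 0.191 = 4.2356

4.2356


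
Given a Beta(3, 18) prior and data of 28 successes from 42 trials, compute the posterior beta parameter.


Number of failures = 42 - 28 = 14
Posterior beta = 18 + 14 = 32

32


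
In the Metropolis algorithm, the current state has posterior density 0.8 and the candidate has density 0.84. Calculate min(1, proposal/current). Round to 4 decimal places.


Ratio = 0.84/0.8 = 1.05
Acceptance probability = min(1, 1.05)
= 1.0

1.0


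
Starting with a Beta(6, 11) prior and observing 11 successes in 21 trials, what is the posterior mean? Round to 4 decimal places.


Posterior parameters: alpha = 6 + 11 = 17
beta = 11 + 10 = 21
Posterior mean = alpha / (alpha + beta) = 17 / 38
= 0.4474

0.4474


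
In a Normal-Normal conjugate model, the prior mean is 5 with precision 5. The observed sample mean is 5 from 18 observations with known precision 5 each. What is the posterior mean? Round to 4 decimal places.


Posterior precision = tau0 + n*tau = 5 + 18*5 = 95
Posterior mean = (tau0*mu0 + n*tau*xbar) / posterior_precision
= (5*5 + 18*5*5) / 95
= 475 / 95 = 5.0

5.0


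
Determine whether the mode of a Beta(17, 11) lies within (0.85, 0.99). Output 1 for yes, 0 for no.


First find the mode: (a-1)/(a+b-2) = 0.6154
Is 0.6154 in (0.85, 0.99)? 0

0


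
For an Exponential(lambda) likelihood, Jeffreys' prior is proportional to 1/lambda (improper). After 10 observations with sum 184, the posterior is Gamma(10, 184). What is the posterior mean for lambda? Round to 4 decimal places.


Posterior = Gamma(n, sum_x) = Gamma(10, 184)
Posterior mean = shape/rate = 10/184
= 0.0543

0.0543


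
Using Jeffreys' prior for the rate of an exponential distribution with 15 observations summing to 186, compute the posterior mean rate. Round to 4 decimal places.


Jeffreys' prior leads to posterior Gamma(15, 186).
Mean = 15/186 = 0.0806

0.0806


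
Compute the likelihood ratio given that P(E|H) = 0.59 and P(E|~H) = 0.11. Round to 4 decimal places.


LR = P(E|H) / P(E|~H)
= 0.59 / 0.11 = 5.3636

5.3636


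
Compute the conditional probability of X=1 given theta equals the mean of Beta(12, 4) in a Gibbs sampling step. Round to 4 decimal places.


Mean of Beta(12, 4) = 0.75
P(X=1 | theta=0.75) = 0.75

0.75


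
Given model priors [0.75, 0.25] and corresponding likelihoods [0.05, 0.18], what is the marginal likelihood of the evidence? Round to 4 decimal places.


P(E) = sum_i P(M_i) P(E|M_i)
= 0.0375 + 0.045
= 0.0825

0.0825


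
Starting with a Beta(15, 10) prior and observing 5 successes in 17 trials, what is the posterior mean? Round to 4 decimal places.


Posterior parameters: alpha = 15 + 5 = 20
beta = 10 + 12 = 22
Posterior mean = alpha / (alpha + beta) = 20 / 42
= 0.4762

0.4762


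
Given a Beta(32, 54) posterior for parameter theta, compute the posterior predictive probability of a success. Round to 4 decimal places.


For a Beta-Bernoulli model, the predictive probability is the mean:
P(success) = 32/(32+54) = 32/86 = 0.3721

0.3721


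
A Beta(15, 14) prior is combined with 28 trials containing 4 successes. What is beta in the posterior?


In conjugate updating:
beta_posterior = beta_prior + (n - k)
= 14 + (28 - 4)
= 14 + 24 = 38

38


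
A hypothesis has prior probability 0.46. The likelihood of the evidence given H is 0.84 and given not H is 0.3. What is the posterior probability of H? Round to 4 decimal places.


Using Bayes' theorem:
P(E) = 0.46 * 0.84 + 0.54 * 0.3
P(E) = 0.5484
P(H|E) = (0.46 * 0.84) / 0.5484 = 0.7046

0.7046


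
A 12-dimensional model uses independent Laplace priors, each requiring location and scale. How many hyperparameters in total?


Per parameter: 2 (location and scale).
Total = 12 * 2 = 24

24


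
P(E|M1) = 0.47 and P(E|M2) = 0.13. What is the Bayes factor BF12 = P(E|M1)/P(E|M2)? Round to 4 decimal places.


Bayes factor BF12 = P(E|M1) / P(E|M2)
= 0.47 / 0.13
= 3.6154

3.6154


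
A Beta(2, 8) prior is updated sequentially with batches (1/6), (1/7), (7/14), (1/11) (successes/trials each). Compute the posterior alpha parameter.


Sequential conjugate updating is equivalent to a single batch update.
Total successes across all batches = 10
alpha_posterior = alpha_prior + total_successes = 2 + 10
= 12

12


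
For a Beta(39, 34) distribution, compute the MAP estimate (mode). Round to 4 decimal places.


MAP = mode = (a-1)/(a+b-2)
= (39-1)/(39+34-2)
= 38/71 = 0.5352

0.5352


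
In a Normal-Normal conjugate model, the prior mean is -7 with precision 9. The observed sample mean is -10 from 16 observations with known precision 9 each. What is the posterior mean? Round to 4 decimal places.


Posterior precision = tau0 + n*tau = 9 + 16*9 = 153
Posterior mean = (tau0*mu0 + n*tau*xbar) / posterior_precision
= (9*-7 + 16*9*-10) / 153
= -1503 / 153 = -9.8235

-9.8235


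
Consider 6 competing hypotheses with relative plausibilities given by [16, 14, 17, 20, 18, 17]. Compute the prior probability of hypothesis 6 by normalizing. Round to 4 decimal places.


Sum of weights = 16 + 14 + 17 + 20 + 18 + 17 = 102
Normalized prior for H6 = 17 / 102
= 0.1667

0.1667


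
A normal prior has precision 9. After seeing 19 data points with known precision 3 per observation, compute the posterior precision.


In the conjugate normal model, precisions add:
tau_posterior = tau_prior + n * tau_data
= 9 + 19*3 = 66

66


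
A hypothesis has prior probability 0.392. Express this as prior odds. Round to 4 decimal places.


Odds = P(H) / P(not H) = 0.392 / 0.608
= 0.6447

0.6447


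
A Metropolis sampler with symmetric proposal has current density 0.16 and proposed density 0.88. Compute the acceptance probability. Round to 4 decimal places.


For symmetric proposals, acceptance = min(1, pi(x*)/pi(x))
= min(1, 0.88/0.16)
= min(1, 5.5) = 1.0

1.0


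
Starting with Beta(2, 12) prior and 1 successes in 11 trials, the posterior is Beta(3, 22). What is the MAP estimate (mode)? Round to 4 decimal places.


The mode of Beta(a, b) when a > 1 and b > 1 is (a-1)/(a+b-2)
= (3 - 1) / (3 + 22 - 2)
= 2 / 23
= 0.087

0.087


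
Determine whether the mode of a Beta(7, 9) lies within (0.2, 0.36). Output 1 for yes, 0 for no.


First find the mode: (a-1)/(a+b-2) = 0.4286
Is 0.4286 in (0.2, 0.36)? 0

0


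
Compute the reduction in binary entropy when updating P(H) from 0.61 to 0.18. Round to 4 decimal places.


H_before = -p*log2(p) - (1-p)*log2(1-p) for p=0.61: 0.9648
H_after for p=0.18: 0.6801
Reduction = 0.9648 - 0.6801 = 0.2847

0.2847


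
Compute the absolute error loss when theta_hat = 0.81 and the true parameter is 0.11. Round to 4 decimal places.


L = |theta_hat - theta_true|
= |0.81 - 0.11| = 0.7

0.7


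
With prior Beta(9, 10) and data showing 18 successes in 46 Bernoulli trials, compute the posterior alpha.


Conjugate update: alpha_posterior = alpha_prior + k
= 9 + 18 = 27

27


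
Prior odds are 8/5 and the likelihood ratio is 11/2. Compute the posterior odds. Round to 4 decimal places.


Posterior odds = prior odds * likelihood ratio
= (8/5) * (11/2)
= 88 / 10
= 8.8

8.8


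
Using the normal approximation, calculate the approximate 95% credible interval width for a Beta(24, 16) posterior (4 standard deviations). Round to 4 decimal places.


Var(Beta) = 24*16/(40^2 * 41) = 0.0059
SD = 0.0765
Width ~ 4*SD = 0.306

0.306


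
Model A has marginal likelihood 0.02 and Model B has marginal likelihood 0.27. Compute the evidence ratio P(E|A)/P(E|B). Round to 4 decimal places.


Evidence ratio = P(E|A) / P(E|B)
= 0.02 / 0.27
= 0.0741

0.0741


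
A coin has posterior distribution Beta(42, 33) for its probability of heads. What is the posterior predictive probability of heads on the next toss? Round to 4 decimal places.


Posterior predictive = E[theta] = alpha/(alpha+beta)
= 42/75
= 0.56

0.56


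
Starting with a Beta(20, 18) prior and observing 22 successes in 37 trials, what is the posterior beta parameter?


Posterior beta = prior beta + failures
Failures = 37 - 22 = 15
beta_post = 18 + 15 = 33

33


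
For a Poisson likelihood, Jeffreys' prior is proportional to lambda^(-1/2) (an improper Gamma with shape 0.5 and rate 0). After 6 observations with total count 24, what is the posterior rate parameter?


Jeffreys' prior for Poisson is proportional to lambda^(-1/2).
Posterior is Gamma(0.5 + S, 0 + n) = Gamma(0.5 + 24, 6).
Posterior rate = 0 + n = 6

6.0


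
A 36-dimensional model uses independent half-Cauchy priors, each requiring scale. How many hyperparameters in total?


Per parameter: 1 (scale).
Total = 36 * 1 = 36

36


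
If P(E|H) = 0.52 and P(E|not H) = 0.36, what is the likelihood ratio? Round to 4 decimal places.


Likelihood ratio = P(E|H) / P(E|not H)
= 0.52 / 0.36
= 1.4444

1.4444


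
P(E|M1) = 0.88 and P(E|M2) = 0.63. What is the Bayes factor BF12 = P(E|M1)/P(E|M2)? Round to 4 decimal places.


Bayes factor BF12 = P(E|M1) / P(E|M2)
= 0.88 / 0.63
= 1.3968

1.3968


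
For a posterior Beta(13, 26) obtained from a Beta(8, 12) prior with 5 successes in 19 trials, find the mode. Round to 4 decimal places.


Mode = (alpha - 1) / (alpha + beta - 2)
= 12 / 37
= 0.3243

0.3243


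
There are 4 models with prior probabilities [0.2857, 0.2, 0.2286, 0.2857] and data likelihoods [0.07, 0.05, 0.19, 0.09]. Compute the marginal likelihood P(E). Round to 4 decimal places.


P(E) = sum over models of P(M_i) * P(E|M_i)
= 0.2857*0.07 + 0.2*0.05 + 0.2286*0.19 + 0.2857*0.09
= 0.0991

0.0991


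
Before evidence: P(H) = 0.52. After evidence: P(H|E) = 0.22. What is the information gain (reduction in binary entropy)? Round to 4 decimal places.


Prior entropy = 0.9988
Posterior entropy = 0.7602
Information gain = 0.9988 - 0.7602 = 0.2387

0.2387


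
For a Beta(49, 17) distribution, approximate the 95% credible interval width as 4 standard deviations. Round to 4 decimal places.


Variance of Beta(a,b) = ab / ((a+b)^2 * (a+b+1))
= 49*17 / ((66)^2 * 67)
= 0.0029
SD = sqrt(0.0029) = 0.0534
Width = 4 * SD = 0.2137

0.2137


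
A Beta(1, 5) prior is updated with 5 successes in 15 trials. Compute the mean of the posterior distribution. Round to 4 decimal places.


After update: Beta(6, 15)
Mean = 6 / (6 + 15) = 6 / 21
= 0.2857

0.2857


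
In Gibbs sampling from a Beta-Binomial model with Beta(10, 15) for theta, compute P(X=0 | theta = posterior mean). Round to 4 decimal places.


Posterior mean = alpha/(alpha+beta) = 10/25 = 0.4
P(X=0|theta=mean) = 1 - theta = 0.6

0.6


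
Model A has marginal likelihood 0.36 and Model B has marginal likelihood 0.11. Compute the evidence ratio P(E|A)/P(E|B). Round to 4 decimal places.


Evidence ratio = P(E|A) / P(E|B)
= 0.36 / 0.11
= 3.2727

3.2727


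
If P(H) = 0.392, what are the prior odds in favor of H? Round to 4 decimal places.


Prior odds = P(H) / (1 - P(H))
= 0.392 / 0.608
= 0.6447

0.6447


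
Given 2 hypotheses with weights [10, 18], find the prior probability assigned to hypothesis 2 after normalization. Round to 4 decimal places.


To normalize, divide each weight by the sum of all weights.
Sum = 28
Prior(H2) = 18/28 = 0.6429

0.6429


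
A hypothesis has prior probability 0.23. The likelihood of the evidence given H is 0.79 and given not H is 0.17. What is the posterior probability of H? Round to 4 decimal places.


Using Bayes' theorem:
P(E) = 0.23 * 0.79 + 0.77 * 0.17
P(E) = 0.3126
P(H|E) = (0.23 * 0.79) / 0.3126 = 0.5813

0.5813


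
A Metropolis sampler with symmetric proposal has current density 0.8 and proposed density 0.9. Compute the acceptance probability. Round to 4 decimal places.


For symmetric proposals, acceptance = min(1, pi(x*)/pi(x))
= min(1, 0.9/0.8)
= min(1, 1.125) = 1.0

1.0


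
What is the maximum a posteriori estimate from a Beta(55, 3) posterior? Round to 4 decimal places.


The MAP estimate equals the mode of the distribution.
Mode of Beta(a,b) = (a-1)/(a+b-2)
= 54/56
= 0.9643

0.9643


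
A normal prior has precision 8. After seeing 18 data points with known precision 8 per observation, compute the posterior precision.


In the conjugate normal model, precisions add:
tau_posterior = tau_prior + n * tau_data
= 8 + 18*8 = 152

152


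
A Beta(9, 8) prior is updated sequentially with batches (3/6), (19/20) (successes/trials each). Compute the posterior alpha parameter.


Sequential conjugate updating is equivalent to a single batch update.
Total successes across all batches = 22
alpha_posterior = alpha_prior + total_successes = 9 + 22
= 31

31


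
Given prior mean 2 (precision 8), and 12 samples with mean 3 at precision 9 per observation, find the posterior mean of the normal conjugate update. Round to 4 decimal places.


The posterior mean is a precision-weighted average of prior and data.
Post. prec. = 8 + 108 = 116
Post. mean = (16 + 324)/116 = 340/116 = 2.931

2.931


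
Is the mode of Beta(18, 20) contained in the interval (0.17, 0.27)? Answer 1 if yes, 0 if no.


Mode = (a-1)/(a+b-2) = 17/36 = 0.4722
Interval: (0.17, 0.27)
Contains mode? 0

0


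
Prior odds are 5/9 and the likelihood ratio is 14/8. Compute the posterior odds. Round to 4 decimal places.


Posterior odds = prior odds * likelihood ratio
= (5/9) * (14/8)
= 70 / 72
= 0.9722

0.9722


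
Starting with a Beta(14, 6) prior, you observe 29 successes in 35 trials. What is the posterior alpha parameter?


For a Beta-Binomial conjugate model:
Posterior alpha = prior alpha + number of successes
= 14 + 29 = 43

43


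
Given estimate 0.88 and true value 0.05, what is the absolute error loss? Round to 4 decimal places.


Absolute error = |estimate - true|
= |0.83| = 0.83

0.83


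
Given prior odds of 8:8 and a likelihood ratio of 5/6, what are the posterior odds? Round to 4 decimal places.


Posterior odds = prior odds * LR
Prior odds = 8/8 = 1.0
LR = 5/6 = 0.8333
Posterior odds = 1.0 * 0.8333 = 0.8333

0.8333


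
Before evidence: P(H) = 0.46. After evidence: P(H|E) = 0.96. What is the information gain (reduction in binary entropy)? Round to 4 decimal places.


Prior entropy = 0.9954
Posterior entropy = 0.2423
Information gain = 0.9954 - 0.2423 = 0.7531

0.7531


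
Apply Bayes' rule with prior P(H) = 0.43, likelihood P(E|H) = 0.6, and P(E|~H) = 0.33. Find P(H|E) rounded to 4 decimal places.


Step 1: Compute marginal P(E) = P(E|H)P(H) + P(E|~H)P(~H)
= 0.6*0.43 + 0.33*0.57 = 0.4461
Step 2: P(H|E) = P(E|H)P(H)/P(E) = 0.258/0.4461
= 0.5783

0.5783


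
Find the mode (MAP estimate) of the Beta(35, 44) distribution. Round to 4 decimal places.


For Beta(a,b) with a,b > 1:
Mode = (a-1)/(a+b-2) = (35-1)/(79-2)
= 34/77 = 0.4416

0.4416


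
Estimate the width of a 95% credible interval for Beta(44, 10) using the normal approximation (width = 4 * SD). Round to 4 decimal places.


For Beta(a,b): Var = ab/((a+b)^2(a+b+1))
Var = 0.0027, SD = 0.0524
Approximate 95% CI width = 4 * 0.0524 = 0.2095

0.2095


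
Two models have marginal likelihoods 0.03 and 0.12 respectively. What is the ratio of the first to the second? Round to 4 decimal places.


Evidence ratio = 0.03 / 0.12
= 0.25

0.25


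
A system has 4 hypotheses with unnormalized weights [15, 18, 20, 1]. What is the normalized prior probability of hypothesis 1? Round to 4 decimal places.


The normalized prior is the weight divided by the total.
Total weight = 54
P(H1) = 15 / 54 = 0.2778

0.2778


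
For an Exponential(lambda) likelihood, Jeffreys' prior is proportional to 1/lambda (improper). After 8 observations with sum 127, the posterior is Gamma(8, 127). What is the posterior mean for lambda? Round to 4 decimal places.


Posterior = Gamma(n, sum_x) = Gamma(8, 127)
Posterior mean = shape/rate = 8/127
= 0.063

0.063


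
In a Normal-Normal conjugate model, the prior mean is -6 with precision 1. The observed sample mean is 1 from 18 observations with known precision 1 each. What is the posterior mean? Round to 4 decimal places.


Posterior precision = tau0 + n*tau = 1 + 18*1 = 19
Posterior mean = (tau0*mu0 + n*tau*xbar) / posterior_precision
= (1*-6 + 18*1*1) / 19
= 12 / 19 = 0.6316

0.6316


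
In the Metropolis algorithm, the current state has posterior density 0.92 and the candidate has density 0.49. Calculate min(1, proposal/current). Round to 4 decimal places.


Ratio = 0.49/0.92 = 0.5326
Acceptance probability = min(1, 0.5326)
= 0.5326

0.5326


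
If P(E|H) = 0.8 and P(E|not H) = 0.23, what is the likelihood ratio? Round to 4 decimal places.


Likelihood ratio = P(E|H) / P(E|not H)
= 0.8 / 0.23
= 3.4783

3.4783


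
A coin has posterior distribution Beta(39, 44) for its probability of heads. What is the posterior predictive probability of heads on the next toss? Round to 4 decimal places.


Posterior predictive = E[theta] = alpha/(alpha+beta)
= 39/83
= 0.4699

0.4699


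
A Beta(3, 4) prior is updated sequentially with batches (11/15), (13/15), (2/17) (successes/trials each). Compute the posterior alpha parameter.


Sequential conjugate updating is equivalent to a single batch update.
Total successes across all batches = 26
alpha_posterior = alpha_prior + total_successes = 3 + 26
= 29

29


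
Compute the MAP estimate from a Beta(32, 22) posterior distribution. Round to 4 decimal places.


MAP = mode of Beta distribution
= (alpha - 1)/(alpha + beta - 2)
= (32-1)/(32+22-2)
= 31/52 = 0.5962

0.5962


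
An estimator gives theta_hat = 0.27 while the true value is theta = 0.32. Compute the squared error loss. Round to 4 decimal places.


The squared error loss is (theta_hat - theta)^2
= (0.27 - 0.32)^2
= (-0.05)^2 = 0.0025

0.0025


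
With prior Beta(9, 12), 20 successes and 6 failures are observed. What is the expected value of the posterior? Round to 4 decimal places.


Posterior = Beta(29, 18)
E[theta] = alpha/(alpha+beta)
= 29/47 = 0.617

0.617


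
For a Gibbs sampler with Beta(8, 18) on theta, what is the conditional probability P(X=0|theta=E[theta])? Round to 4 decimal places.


E[theta] = 8/(8+18) = 0.3077
P(X=0|theta) = 1 - theta = 0.6923

0.6923


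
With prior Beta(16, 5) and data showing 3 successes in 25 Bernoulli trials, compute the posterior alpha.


Conjugate update: alpha_posterior = alpha_prior + k
= 16 + 3 = 19

19


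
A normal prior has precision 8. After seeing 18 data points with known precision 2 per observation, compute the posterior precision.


In the conjugate normal model, precisions add:
tau_posterior = tau_prior + n * tau_data
= 8 + 18*2 = 44

44


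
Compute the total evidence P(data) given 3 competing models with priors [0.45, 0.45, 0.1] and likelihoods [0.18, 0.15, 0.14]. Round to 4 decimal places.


Marginal likelihood = sum P(model_i) * P(data|model_i)
Model 1: 0.45 * 0.18 = 0.081
Model 2: 0.45 * 0.15 = 0.0675
Model 3: 0.1 * 0.14 = 0.014
Total = 0.1625

0.1625


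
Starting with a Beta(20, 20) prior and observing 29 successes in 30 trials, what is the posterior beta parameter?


Posterior beta = prior beta + failures
Failures = 30 - 29 = 1
beta_post = 20 + 1 = 21

21


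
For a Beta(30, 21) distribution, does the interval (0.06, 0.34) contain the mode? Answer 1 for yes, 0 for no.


Mode of Beta(a,b) = (a-1)/(a+b-2)
= (30-1)/(30+21-2) = 0.5918
Check: 0.06 <= 0.5918 <= 0.34?
Result: 0

0


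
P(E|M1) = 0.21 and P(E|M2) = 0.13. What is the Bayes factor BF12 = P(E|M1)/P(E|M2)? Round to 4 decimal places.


Bayes factor BF12 = P(E|M1) / P(E|M2)
= 0.21 / 0.13
= 1.6154

1.6154


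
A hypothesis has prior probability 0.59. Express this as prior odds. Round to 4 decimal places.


Odds = P(H) / P(not H) = 0.59 / 0.41
= 1.439

1.439


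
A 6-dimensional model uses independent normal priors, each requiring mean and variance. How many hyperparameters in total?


Per parameter: 2 (mean and variance).
Total = 6 * 2 = 12

12


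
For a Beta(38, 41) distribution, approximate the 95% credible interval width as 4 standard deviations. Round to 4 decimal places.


Variance of Beta(a,b) = ab / ((a+b)^2 * (a+b+1))
= 38*41 / ((79)^2 * 80)
= 0.0031
SD = sqrt(0.0031) = 0.0559
Width = 4 * SD = 0.2234

0.2234


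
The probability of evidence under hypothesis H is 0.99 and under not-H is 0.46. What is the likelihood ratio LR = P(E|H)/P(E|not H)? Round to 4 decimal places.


LR = 0.99 / 0.46
= 2.1522

2.1522


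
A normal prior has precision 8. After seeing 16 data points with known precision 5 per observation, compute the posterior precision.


In the conjugate normal model, precisions add:
tau_posterior = tau_prior + n * tau_data
= 8 + 16*5 = 88

88


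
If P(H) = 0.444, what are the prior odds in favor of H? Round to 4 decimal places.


Prior odds = P(H) / (1 - P(H))
= 0.444 / 0.556
= 0.7986

0.7986


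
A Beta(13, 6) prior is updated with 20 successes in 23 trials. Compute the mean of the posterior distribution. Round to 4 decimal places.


After update: Beta(33, 9)
Mean = 33 / (33 + 9) = 33 / 42
= 0.7857

0.7857


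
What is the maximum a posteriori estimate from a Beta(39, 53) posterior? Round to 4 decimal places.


The MAP estimate equals the mode of the distribution.
Mode of Beta(a,b) = (a-1)/(a+b-2)
= 38/90
= 0.4222

0.4222


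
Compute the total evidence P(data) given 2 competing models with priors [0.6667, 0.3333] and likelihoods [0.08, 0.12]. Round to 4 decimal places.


Marginal likelihood = sum P(model_i) * P(data|model_i)
Model 1: 0.6667 * 0.08 = 0.0533
Model 2: 0.3333 * 0.12 = 0.04
Total = 0.0933

0.0933


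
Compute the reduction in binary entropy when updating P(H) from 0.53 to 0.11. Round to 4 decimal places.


H_before = -p*log2(p) - (1-p)*log2(1-p) for p=0.53: 0.9974
H_after for p=0.11: 0.4999
Reduction = 0.9974 - 0.4999 = 0.4975

0.4975


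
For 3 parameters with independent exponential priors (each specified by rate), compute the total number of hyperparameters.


A exponential prior has 1 hyperparameter per parameter.
Total = 3 * 1 = 3

3


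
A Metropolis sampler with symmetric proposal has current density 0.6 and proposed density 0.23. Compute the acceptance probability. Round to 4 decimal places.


For symmetric proposals, acceptance = min(1, pi(x*)/pi(x))
= min(1, 0.23/0.6)
= min(1, 0.3833) = 0.3833

0.3833


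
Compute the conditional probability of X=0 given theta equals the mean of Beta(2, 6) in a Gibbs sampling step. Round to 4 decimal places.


Mean of Beta(2, 6) = 0.25
P(X=0 | theta=0.25) = 0.75

0.75


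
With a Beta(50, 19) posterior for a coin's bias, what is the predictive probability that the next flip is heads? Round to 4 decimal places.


The predictive probability equals the posterior mean.
P(next = heads) = alpha / (alpha + beta)
= 50 / 69 = 0.7246

0.7246


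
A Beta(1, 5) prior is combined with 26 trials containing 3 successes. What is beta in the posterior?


In conjugate updating:
beta_posterior = beta_prior + (n - k)
= 5 + (26 - 3)
= 5 + 23 = 28

28


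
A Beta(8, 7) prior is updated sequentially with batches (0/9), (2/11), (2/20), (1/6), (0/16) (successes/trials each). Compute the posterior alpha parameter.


Sequential conjugate updating is equivalent to a single batch update.
Total successes across all batches = 5
alpha_posterior = alpha_prior + total_successes = 8 + 5
= 13

13


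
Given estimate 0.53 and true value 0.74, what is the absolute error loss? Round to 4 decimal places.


Absolute error = |estimate - true|
= |-0.21| = 0.21

0.21


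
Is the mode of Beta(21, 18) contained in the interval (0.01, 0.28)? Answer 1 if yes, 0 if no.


Mode = (a-1)/(a+b-2) = 20/37 = 0.5405
Interval: (0.01, 0.28)
Contains mode? 0

0


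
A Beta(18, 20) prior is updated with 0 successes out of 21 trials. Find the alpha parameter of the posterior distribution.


In the Beta-Binomial conjugate update:
alpha_post = alpha_prior + successes
= 18 + 0
= 18

18


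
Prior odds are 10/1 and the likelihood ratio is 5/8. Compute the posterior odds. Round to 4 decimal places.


Posterior odds = prior odds * likelihood ratio
= (10/1) * (5/8)
= 50 / 8
= 6.25

6.25


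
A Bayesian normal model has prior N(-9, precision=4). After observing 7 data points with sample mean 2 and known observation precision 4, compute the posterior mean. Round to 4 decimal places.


Posterior mean = (prior_precision * prior_mean + n * data_precision * data_mean) / (prior_precision + n * data_precision)
Numerator = 4*-9 + 7*4*2 = 20
Denominator = 4 + 7*4 = 32
Posterior mean = 0.625

0.625


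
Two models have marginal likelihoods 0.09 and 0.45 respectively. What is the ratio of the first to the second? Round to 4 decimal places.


Evidence ratio = 0.09 / 0.45
= 0.2

0.2


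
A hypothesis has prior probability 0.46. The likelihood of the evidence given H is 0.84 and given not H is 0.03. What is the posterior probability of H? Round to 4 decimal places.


Using Bayes' theorem:
P(E) = 0.46 * 0.84 + 0.54 * 0.03
P(E) = 0.4026
P(H|E) = (0.46 * 0.84) / 0.4026 = 0.9598

0.9598


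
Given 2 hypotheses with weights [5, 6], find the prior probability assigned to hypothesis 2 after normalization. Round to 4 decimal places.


To normalize, divide each weight by the sum of all weights.
Sum = 11
Prior(H2) = 6/11 = 0.5455

0.5455


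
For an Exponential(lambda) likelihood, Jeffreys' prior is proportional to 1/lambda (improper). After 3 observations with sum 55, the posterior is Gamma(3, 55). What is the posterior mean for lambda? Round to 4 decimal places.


Posterior = Gamma(n, sum_x) = Gamma(3, 55)
Posterior mean = shape/rate = 3/55
= 0.0545

0.0545


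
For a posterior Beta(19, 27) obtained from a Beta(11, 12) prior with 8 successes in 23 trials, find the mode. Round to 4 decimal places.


Mode = (alpha - 1) / (alpha + beta - 2)
= 18 / 44
= 0.4091

0.4091


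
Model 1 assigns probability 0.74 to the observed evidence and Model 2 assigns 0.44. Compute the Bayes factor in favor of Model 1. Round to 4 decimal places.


BF = P(data|M1) / P(data|M2)
= 0.74 / 0.44 = 1.6818

1.6818


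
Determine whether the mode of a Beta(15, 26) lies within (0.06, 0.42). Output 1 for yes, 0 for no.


First find the mode: (a-1)/(a+b-2) = 0.359
Is 0.359 in (0.06, 0.42)? 1

1


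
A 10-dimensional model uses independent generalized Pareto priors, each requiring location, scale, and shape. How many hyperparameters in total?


Per parameter: 3 (location, scale, and shape).
Total = 10 * 3 = 30

30


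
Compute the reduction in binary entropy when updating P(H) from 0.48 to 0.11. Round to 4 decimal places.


H_before = -p*log2(p) - (1-p)*log2(1-p) for p=0.48: 0.9988
H_after for p=0.11: 0.4999
Reduction = 0.9988 - 0.4999 = 0.4989

0.4989


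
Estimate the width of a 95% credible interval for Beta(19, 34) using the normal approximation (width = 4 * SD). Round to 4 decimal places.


For Beta(a,b): Var = ab/((a+b)^2(a+b+1))
Var = 0.0043, SD = 0.0653
Approximate 95% CI width = 4 * 0.0653 = 0.261

0.261


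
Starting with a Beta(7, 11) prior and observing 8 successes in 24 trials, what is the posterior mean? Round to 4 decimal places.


Posterior parameters: alpha = 7 + 8 = 15
beta = 11 + 16 = 27
Posterior mean = alpha / (alpha + beta) = 15 / 42
= 0.3571

0.3571


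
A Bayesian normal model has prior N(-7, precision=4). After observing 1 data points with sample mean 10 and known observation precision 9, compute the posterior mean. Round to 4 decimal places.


Posterior mean = (prior_precision * prior_mean + n * data_precision * data_mean) / (prior_precision + n * data_precision)
Numerator = 4*-7 + 1*9*10 = 62
Denominator = 4 + 1*9 = 13
Posterior mean = 4.7692

4.7692


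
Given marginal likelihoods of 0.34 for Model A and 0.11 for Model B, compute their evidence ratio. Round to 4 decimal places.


Ratio = ML(A) / ML(B) = 0.34/0.11
= 3.0909

3.0909


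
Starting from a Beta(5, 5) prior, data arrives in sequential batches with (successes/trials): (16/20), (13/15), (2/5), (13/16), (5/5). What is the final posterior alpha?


In sequential Bayesian updating, we sum all successes.
Total successes = 49
Final alpha = 5 + 49 = 54

54


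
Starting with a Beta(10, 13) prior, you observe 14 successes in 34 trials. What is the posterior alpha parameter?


For a Beta-Binomial conjugate model:
Posterior alpha = prior alpha + number of successes
= 10 + 14 = 24

24


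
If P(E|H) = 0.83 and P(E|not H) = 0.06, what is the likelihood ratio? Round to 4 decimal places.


Likelihood ratio = P(E|H) / P(E|not H)
= 0.83 / 0.06
= 13.8333

13.8333


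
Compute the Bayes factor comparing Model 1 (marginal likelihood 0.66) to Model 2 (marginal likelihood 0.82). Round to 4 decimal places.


BF12 = marginal likelihood of M1 / marginal likelihood of M2
= 0.66/0.82
= 0.8049

0.8049


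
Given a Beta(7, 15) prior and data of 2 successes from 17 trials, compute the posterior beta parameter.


Number of failures = 17 - 2 = 15
Posterior beta = 15 + 15 = 30

30


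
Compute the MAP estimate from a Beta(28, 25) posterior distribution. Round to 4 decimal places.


MAP = mode of Beta distribution
= (alpha - 1)/(alpha + beta - 2)
= (28-1)/(28+25-2)
= 27/51 = 0.5294

0.5294


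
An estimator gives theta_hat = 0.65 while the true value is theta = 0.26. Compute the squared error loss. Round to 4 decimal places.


The squared error loss is (theta_hat - theta)^2
= (0.65 - 0.26)^2
= (0.39)^2 = 0.1521

0.1521


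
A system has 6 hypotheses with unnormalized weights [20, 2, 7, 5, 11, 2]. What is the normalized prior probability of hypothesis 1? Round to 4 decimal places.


The normalized prior is the weight divided by the total.
Total weight = 47
P(H1) = 20 / 47 = 0.4255

0.4255


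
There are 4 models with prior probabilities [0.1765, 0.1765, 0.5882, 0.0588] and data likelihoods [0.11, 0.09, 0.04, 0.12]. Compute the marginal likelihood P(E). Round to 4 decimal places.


P(E) = sum over models of P(M_i) * P(E|M_i)
= 0.1765*0.11 + 0.1765*0.09 + 0.5882*0.04 + 0.0588*0.12
= 0.0659

0.0659


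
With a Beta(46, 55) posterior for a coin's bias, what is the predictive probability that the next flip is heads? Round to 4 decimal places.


The predictive probability equals the posterior mean.
P(next = heads) = alpha / (alpha + beta)
= 46 / 101 = 0.4554

0.4554


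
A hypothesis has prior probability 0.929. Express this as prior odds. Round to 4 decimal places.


Odds = P(H) / P(not H) = 0.929 / 0.071
= 13.0845

13.0845


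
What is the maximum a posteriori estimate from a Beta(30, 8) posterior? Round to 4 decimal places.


The MAP estimate equals the mode of the distribution.
Mode of Beta(a,b) = (a-1)/(a+b-2)
= 29/36
= 0.8056

0.8056


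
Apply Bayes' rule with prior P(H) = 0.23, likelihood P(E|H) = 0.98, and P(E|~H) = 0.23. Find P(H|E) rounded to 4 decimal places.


Step 1: Compute marginal P(E) = P(E|H)P(H) + P(E|~H)P(~H)
= 0.98*0.23 + 0.23*0.77 = 0.4025
Step 2: P(H|E) = P(E|H)P(H)/P(E) = 0.2254/0.4025
= 0.56

0.56


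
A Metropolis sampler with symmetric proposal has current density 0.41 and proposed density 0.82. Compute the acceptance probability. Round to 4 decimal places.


For symmetric proposals, acceptance = min(1, pi(x*)/pi(x))
= min(1, 0.82/0.41)
= min(1, 2.0) = 1.0

1.0


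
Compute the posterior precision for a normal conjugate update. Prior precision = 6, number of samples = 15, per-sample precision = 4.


tau_post = tau_0 + n * tau
= 6 + 15 * 4 = 66

66


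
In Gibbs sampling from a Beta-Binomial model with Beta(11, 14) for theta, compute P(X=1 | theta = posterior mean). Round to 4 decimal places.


Posterior mean = alpha/(alpha+beta) = 11/25 = 0.44
P(X=1|theta=mean) = theta = 0.44

0.44


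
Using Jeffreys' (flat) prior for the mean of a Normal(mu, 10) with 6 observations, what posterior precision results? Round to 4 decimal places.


Flat prior means prior precision is 0.
Posterior precision = n / sigma^2 = 6/10 = 0.6

0.6


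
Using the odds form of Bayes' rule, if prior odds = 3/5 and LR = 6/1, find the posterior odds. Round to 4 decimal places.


Bayes' rule in odds form: posterior odds = prior odds * LR
= (3 * 6) / (5 * 1)
= 18/5 = 3.6

3.6


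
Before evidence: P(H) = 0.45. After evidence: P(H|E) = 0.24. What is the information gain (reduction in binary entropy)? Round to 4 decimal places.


Prior entropy = 0.9928
Posterior entropy = 0.795
Information gain = 0.9928 - 0.795 = 0.1977

0.1977


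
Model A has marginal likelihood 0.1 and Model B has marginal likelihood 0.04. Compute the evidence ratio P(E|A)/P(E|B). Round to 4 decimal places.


Evidence ratio = P(E|A) / P(E|B)
= 0.1 / 0.04
= 2.5

2.5


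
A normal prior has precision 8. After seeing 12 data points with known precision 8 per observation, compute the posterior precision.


In the conjugate normal model, precisions add:
tau_posterior = tau_prior + n * tau_data
= 8 + 12*8 = 104

104


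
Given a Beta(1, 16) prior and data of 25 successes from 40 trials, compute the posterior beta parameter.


Number of failures = 40 - 25 = 15
Posterior beta = 16 + 15 = 31

31


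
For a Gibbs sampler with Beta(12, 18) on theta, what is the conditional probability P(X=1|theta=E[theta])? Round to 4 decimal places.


E[theta] = 12/(12+18) = 0.4
P(X=1|theta) = theta = 0.4

0.4


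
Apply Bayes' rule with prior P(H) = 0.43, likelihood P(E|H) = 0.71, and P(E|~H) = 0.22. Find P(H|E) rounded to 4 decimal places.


Step 1: Compute marginal P(E) = P(E|H)P(H) + P(E|~H)P(~H)
= 0.71*0.43 + 0.22*0.57 = 0.4307
Step 2: P(H|E) = P(E|H)P(H)/P(E) = 0.3053/0.4307
= 0.7088

0.7088


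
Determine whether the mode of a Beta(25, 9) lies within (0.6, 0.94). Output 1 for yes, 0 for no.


First find the mode: (a-1)/(a+b-2) = 0.75
Is 0.75 in (0.6, 0.94)? 1

1


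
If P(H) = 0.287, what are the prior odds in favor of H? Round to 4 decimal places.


Prior odds = P(H) / (1 - P(H))
= 0.287 / 0.713
= 0.4025

0.4025
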